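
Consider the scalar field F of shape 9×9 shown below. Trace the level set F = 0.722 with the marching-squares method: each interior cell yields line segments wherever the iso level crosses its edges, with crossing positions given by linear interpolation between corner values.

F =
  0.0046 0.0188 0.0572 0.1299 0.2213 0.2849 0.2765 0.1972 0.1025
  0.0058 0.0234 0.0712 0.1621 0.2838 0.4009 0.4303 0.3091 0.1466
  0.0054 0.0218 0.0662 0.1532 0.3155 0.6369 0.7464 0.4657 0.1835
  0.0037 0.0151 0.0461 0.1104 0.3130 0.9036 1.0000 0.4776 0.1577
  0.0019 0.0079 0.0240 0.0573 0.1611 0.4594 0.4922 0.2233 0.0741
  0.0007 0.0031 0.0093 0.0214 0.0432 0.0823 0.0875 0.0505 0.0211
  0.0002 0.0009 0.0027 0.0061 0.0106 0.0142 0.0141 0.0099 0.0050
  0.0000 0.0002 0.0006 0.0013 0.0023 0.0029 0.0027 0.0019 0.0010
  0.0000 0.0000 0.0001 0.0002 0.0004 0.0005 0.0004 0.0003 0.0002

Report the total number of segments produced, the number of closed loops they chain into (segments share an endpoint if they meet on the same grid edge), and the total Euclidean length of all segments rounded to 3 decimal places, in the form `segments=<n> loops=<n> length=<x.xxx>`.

segments=8 loops=1 length=5.319

cell (1,5): code 0100 → (1.923,6.000)–(2.000,5.777)
cell (1,6): code 1000 → (2.000,6.087)–(1.923,6.000)
cell (2,4): code 0100 → (2.319,5.000)–(3.000,4.693)
cell (2,5): code 1110 → (2.000,5.777)–(2.319,5.000)
cell (2,6): code 1001 → (3.000,6.532)–(2.000,6.087)
cell (3,4): code 0010 → (3.000,4.693)–(3.409,5.000)
cell (3,5): code 0011 → (3.409,5.000)–(3.547,6.000)
cell (3,6): code 0001 → (3.547,6.000)–(3.000,6.532)
total: 8 segments, chained into 1 closed loop(s), length Σ = 5.318555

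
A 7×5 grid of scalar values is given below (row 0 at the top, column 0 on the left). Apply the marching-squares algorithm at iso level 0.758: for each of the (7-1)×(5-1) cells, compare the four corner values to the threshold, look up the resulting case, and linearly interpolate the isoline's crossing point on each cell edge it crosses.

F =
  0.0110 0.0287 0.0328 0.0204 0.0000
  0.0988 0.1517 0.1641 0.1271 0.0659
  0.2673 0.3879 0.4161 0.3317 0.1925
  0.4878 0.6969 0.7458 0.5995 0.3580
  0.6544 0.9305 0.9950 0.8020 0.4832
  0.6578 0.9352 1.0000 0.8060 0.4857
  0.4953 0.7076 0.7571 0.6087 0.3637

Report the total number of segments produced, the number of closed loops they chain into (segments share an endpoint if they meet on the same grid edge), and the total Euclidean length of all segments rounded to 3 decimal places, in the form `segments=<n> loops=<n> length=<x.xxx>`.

cell (3,0): code 0100 → (3.262,1.000)–(4.000,0.375)
cell (3,1): code 1100 → (3.049,2.000)–(3.262,1.000)
cell (3,2): code 1100 → (3.783,3.000)–(3.049,2.000)
cell (3,3): code 1000 → (4.000,3.138)–(3.783,3.000)
cell (4,0): code 0110 → (4.000,0.375)–(5.000,0.361)
cell (4,3): code 1001 → (5.000,3.150)–(4.000,3.138)
cell (5,0): code 0010 → (5.000,0.361)–(5.779,1.000)
cell (5,1): code 0011 → (5.779,1.000)–(5.996,2.000)
cell (5,2): code 0011 → (5.996,2.000)–(5.243,3.000)
cell (5,3): code 0001 → (5.243,3.000)–(5.000,3.150)
total: 10 segments, chained into 1 closed loop(s), length Σ = 9.055591

segments=10 loops=1 length=9.056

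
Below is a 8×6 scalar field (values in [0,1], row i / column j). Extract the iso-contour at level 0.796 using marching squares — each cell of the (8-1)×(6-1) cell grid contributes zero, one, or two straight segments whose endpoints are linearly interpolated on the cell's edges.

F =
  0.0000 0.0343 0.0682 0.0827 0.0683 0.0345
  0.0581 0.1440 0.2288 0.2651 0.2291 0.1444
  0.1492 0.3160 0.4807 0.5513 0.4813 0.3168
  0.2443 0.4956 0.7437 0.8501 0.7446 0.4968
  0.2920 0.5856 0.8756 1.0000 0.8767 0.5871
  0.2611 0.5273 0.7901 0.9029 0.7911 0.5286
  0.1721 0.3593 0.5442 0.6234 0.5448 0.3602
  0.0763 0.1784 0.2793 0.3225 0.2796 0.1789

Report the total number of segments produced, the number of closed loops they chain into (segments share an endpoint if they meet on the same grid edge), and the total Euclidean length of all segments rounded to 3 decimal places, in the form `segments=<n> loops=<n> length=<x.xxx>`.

cell (2,2): code 0100 → (2.819,3.000)–(3.000,2.492)
cell (2,3): code 1000 → (3.000,3.513)–(2.819,3.000)
cell (3,1): code 0100 → (3.397,2.000)–(4.000,1.726)
cell (3,2): code 1110 → (3.000,2.492)–(3.397,2.000)
cell (3,3): code 1101 → (3.389,4.000)–(3.000,3.513)
cell (3,4): code 1000 → (4.000,4.279)–(3.389,4.000)
cell (4,1): code 0010 → (4.000,1.726)–(4.931,2.000)
cell (4,2): code 0111 → (4.931,2.000)–(5.000,2.052)
cell (4,3): code 1011 → (5.000,3.956)–(4.943,4.000)
cell (4,4): code 0001 → (4.943,4.000)–(4.000,4.279)
cell (5,2): code 0010 → (5.000,2.052)–(5.382,3.000)
cell (5,3): code 0001 → (5.382,3.000)–(5.000,3.956)
total: 12 segments, chained into 1 closed loop(s), length Σ = 7.837197

segments=12 loops=1 length=7.837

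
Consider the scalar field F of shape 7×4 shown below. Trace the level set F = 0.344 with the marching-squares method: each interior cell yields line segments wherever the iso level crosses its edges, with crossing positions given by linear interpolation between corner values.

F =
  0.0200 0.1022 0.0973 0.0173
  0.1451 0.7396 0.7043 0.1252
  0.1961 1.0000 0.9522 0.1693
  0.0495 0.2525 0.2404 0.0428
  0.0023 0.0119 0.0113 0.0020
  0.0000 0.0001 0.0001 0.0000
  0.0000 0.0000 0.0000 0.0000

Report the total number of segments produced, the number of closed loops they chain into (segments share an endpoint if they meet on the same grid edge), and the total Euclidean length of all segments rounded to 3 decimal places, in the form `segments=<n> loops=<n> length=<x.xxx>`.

cell (0,0): code 0100 → (0.379,1.000)–(1.000,0.335)
cell (0,1): code 1100 → (0.406,2.000)–(0.379,1.000)
cell (0,2): code 1000 → (1.000,2.622)–(0.406,2.000)
cell (1,0): code 0110 → (1.000,0.335)–(2.000,0.184)
cell (1,2): code 1001 → (2.000,2.777)–(1.000,2.622)
cell (2,0): code 0010 → (2.000,0.184)–(2.878,1.000)
cell (2,1): code 0011 → (2.878,1.000)–(2.854,2.000)
cell (2,2): code 0001 → (2.854,2.000)–(2.000,2.777)
total: 8 segments, chained into 1 closed loop(s), length Σ = 8.146820

segments=8 loops=1 length=8.147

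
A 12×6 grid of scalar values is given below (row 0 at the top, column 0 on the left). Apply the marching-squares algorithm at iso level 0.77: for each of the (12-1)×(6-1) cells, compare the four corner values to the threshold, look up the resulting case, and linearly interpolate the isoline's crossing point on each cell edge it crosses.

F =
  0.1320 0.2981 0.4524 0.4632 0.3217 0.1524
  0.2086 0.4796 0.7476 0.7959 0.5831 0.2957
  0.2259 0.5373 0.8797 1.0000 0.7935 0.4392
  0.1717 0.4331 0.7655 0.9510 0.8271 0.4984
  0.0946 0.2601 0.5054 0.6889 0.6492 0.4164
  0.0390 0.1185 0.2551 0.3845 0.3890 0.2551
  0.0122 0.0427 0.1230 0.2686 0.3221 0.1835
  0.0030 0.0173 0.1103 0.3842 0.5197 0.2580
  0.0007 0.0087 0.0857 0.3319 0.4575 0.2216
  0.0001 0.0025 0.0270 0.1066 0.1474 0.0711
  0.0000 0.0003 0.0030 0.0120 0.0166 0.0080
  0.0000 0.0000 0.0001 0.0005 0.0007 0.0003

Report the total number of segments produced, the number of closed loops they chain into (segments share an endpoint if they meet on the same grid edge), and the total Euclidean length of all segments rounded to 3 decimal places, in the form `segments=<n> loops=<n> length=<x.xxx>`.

segments=12 loops=1 length=8.140

cell (0,2): code 0100 → (0.922,3.000)–(1.000,2.464)
cell (0,3): code 1000 → (1.000,3.122)–(0.922,3.000)
cell (1,1): code 0100 → (1.170,2.000)–(2.000,1.680)
cell (1,2): code 1110 → (1.000,2.464)–(1.170,2.000)
cell (1,3): code 1101 → (1.888,4.000)–(1.000,3.122)
cell (1,4): code 1000 → (2.000,4.066)–(1.888,4.000)
cell (2,1): code 0010 → (2.000,1.680)–(2.961,2.000)
cell (2,2): code 0111 → (2.961,2.000)–(3.000,2.024)
cell (2,4): code 1001 → (3.000,4.174)–(2.000,4.066)
cell (3,2): code 0010 → (3.000,2.024)–(3.691,3.000)
cell (3,3): code 0011 → (3.691,3.000)–(3.321,4.000)
cell (3,4): code 0001 → (3.321,4.000)–(3.000,4.174)
total: 12 segments, chained into 1 closed loop(s), length Σ = 8.140426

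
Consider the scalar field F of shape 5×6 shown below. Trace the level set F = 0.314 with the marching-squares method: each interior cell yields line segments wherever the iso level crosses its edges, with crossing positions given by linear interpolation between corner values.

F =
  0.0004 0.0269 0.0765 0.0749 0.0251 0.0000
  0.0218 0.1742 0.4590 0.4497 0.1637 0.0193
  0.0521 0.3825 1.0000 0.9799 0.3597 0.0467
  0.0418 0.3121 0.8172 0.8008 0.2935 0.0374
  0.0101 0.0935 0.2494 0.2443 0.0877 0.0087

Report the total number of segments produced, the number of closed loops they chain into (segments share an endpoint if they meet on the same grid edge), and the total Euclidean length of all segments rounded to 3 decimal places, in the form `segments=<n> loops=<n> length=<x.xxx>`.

cell (0,1): code 0100 → (0.621,2.000)–(1.000,1.491)
cell (0,2): code 1100 → (0.638,3.000)–(0.621,2.000)
cell (0,3): code 1000 → (1.000,3.474)–(0.638,3.000)
cell (1,0): code 0100 → (1.671,1.000)–(2.000,0.793)
cell (1,1): code 1110 → (1.000,1.491)–(1.671,1.000)
cell (1,3): code 1101 → (1.767,4.000)–(1.000,3.474)
cell (1,4): code 1000 → (2.000,4.146)–(1.767,4.000)
cell (2,0): code 0010 → (2.000,0.793)–(2.973,1.000)
cell (2,1): code 0111 → (2.973,1.000)–(3.000,1.004)
cell (2,3): code 1011 → (3.000,3.960)–(2.690,4.000)
cell (2,4): code 0001 → (2.690,4.000)–(2.000,4.146)
cell (3,1): code 0010 → (3.000,1.004)–(3.886,2.000)
cell (3,2): code 0011 → (3.886,2.000)–(3.875,3.000)
cell (3,3): code 0001 → (3.875,3.000)–(3.000,3.960)
total: 14 segments, chained into 1 closed loop(s), length Σ = 10.328633

segments=14 loops=1 length=10.329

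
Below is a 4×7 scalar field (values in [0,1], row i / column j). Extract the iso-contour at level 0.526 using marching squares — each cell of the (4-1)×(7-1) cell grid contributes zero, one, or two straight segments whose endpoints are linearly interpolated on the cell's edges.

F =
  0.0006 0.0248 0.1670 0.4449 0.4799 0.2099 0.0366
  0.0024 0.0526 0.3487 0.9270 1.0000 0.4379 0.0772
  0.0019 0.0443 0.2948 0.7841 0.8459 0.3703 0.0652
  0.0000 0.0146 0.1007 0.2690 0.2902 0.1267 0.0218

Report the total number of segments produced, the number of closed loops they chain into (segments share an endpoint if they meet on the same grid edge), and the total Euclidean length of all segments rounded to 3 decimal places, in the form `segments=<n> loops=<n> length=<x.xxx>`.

cell (0,2): code 0100 → (0.168,3.000)–(1.000,2.307)
cell (0,3): code 1100 → (0.089,4.000)–(0.168,3.000)
cell (0,4): code 1000 → (1.000,4.843)–(0.089,4.000)
cell (1,2): code 0110 → (1.000,2.307)–(2.000,2.473)
cell (1,4): code 1001 → (2.000,4.673)–(1.000,4.843)
cell (2,2): code 0010 → (2.000,2.473)–(2.501,3.000)
cell (2,3): code 0011 → (2.501,3.000)–(2.576,4.000)
cell (2,4): code 0001 → (2.576,4.000)–(2.000,4.673)
total: 8 segments, chained into 1 closed loop(s), length Σ = 7.971487

segments=8 loops=1 length=7.971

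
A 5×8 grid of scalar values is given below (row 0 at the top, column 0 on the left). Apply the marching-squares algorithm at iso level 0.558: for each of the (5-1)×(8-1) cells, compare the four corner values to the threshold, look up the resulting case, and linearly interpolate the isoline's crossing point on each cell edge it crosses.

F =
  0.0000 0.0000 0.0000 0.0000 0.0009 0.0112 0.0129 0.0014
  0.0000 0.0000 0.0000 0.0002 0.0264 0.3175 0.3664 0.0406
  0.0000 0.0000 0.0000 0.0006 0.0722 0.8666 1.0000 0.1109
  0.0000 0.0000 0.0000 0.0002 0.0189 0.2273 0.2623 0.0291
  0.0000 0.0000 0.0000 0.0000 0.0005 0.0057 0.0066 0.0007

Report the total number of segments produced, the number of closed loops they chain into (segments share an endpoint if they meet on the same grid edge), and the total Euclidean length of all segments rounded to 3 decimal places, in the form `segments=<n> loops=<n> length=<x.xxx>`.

segments=6 loops=1 length=4.954

cell (1,4): code 0100 → (1.438,5.000)–(2.000,4.612)
cell (1,5): code 1100 → (1.302,6.000)–(1.438,5.000)
cell (1,6): code 1000 → (2.000,6.497)–(1.302,6.000)
cell (2,4): code 0010 → (2.000,4.612)–(2.483,5.000)
cell (2,5): code 0011 → (2.483,5.000)–(2.599,6.000)
cell (2,6): code 0001 → (2.599,6.000)–(2.000,6.497)
total: 6 segments, chained into 1 closed loop(s), length Σ = 4.953883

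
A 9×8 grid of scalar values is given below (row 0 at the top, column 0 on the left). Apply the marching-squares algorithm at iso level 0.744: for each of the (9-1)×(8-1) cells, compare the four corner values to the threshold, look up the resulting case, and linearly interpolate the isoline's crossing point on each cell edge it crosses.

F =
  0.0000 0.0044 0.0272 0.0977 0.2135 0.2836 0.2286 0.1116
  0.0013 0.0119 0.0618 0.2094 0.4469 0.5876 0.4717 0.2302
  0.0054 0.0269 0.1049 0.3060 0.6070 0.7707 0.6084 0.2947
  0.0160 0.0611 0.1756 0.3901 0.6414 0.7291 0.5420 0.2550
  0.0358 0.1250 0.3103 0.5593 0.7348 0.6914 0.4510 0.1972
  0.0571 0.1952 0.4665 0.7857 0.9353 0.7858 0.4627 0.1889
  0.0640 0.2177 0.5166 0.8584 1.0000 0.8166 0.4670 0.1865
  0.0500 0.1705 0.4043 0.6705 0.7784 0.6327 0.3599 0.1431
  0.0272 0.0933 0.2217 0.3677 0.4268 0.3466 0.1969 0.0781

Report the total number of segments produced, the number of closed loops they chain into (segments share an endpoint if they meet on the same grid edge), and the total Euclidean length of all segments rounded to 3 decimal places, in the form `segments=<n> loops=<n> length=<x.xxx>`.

segments=16 loops=2 length=10.349

cell (1,4): code 0100 → (1.854,5.000)–(2.000,4.837)
cell (1,5): code 1000 → (2.000,5.165)–(1.854,5.000)
cell (2,4): code 0010 → (2.000,4.837)–(2.642,5.000)
cell (2,5): code 0001 → (2.642,5.000)–(2.000,5.165)
cell (4,2): code 0100 → (4.816,3.000)–(5.000,2.869)
cell (4,3): code 1100 → (4.046,4.000)–(4.816,3.000)
cell (4,4): code 1100 → (4.557,5.000)–(4.046,4.000)
cell (4,5): code 1000 → (5.000,5.129)–(4.557,5.000)
cell (5,2): code 0110 → (5.000,2.869)–(6.000,2.665)
cell (5,5): code 1001 → (6.000,5.208)–(5.000,5.129)
cell (6,2): code 0010 → (6.000,2.665)–(6.609,3.000)
cell (6,3): code 0111 → (6.609,3.000)–(7.000,3.681)
cell (6,4): code 1011 → (7.000,4.236)–(6.395,5.000)
cell (6,5): code 0001 → (6.395,5.000)–(6.000,5.208)
cell (7,3): code 0010 → (7.000,3.681)–(7.098,4.000)
cell (7,4): code 0001 → (7.098,4.000)–(7.000,4.236)
total: 16 segments, chained into 2 closed loop(s), length Σ = 10.349408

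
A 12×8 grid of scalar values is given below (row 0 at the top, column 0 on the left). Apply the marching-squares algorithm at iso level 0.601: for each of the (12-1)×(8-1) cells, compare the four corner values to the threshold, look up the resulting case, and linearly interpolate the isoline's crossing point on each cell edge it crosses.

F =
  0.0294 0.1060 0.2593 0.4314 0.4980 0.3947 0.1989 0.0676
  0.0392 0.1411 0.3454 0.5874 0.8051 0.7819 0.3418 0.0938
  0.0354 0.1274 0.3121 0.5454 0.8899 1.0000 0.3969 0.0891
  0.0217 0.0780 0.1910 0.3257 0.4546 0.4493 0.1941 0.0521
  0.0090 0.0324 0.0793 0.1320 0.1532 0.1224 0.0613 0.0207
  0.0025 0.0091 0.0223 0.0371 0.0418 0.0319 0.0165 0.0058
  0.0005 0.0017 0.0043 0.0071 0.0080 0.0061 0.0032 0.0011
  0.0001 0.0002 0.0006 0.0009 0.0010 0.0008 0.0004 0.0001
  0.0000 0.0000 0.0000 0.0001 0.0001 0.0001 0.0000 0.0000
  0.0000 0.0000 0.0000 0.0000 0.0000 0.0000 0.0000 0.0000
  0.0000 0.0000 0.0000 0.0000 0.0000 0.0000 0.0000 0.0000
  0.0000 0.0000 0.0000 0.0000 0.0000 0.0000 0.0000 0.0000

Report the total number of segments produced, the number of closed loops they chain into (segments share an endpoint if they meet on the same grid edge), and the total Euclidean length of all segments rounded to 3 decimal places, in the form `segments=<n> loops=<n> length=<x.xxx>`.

cell (0,3): code 0100 → (0.335,4.000)–(1.000,3.062)
cell (0,4): code 1100 → (0.533,5.000)–(0.335,4.000)
cell (0,5): code 1000 → (1.000,5.411)–(0.533,5.000)
cell (1,3): code 0110 → (1.000,3.062)–(2.000,3.161)
cell (1,5): code 1001 → (2.000,5.662)–(1.000,5.411)
cell (2,3): code 0010 → (2.000,3.161)–(2.664,4.000)
cell (2,4): code 0011 → (2.664,4.000)–(2.725,5.000)
cell (2,5): code 0001 → (2.725,5.000)–(2.000,5.662)
total: 8 segments, chained into 1 closed loop(s), length Σ = 7.879011

segments=8 loops=1 length=7.879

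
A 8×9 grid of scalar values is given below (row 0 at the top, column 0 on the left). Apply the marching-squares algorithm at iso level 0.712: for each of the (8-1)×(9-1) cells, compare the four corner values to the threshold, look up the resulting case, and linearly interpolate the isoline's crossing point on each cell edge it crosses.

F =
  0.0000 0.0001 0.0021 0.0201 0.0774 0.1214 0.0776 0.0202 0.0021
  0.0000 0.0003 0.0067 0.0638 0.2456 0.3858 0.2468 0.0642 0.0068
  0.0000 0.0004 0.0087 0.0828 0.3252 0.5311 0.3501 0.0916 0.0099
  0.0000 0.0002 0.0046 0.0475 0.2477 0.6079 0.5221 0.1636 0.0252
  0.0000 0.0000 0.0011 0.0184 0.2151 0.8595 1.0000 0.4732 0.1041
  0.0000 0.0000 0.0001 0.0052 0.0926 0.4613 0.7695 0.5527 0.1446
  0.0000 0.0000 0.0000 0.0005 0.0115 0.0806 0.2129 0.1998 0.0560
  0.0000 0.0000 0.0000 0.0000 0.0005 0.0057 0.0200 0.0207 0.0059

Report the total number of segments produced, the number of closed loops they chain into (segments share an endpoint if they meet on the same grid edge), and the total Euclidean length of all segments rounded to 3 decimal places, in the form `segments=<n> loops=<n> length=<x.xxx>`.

segments=8 loops=1 length=5.444

cell (3,4): code 0100 → (3.414,5.000)–(4.000,4.771)
cell (3,5): code 1100 → (3.397,6.000)–(3.414,5.000)
cell (3,6): code 1000 → (4.000,6.547)–(3.397,6.000)
cell (4,4): code 0010 → (4.000,4.771)–(4.370,5.000)
cell (4,5): code 0111 → (4.370,5.000)–(5.000,5.813)
cell (4,6): code 1001 → (5.000,6.265)–(4.000,6.547)
cell (5,5): code 0010 → (5.000,5.813)–(5.103,6.000)
cell (5,6): code 0001 → (5.103,6.000)–(5.000,6.265)
total: 8 segments, chained into 1 closed loop(s), length Σ = 5.443942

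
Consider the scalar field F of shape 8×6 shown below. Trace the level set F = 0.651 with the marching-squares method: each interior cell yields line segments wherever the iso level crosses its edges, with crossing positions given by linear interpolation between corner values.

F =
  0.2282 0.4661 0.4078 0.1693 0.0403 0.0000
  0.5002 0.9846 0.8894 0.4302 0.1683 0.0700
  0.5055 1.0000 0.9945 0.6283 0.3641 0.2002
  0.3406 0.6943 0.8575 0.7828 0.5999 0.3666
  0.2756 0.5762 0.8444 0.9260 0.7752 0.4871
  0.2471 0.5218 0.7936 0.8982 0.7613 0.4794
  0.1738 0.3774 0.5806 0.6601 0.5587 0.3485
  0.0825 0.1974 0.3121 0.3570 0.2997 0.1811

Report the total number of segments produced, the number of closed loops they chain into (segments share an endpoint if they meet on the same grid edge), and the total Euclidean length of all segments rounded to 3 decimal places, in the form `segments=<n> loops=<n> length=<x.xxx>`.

cell (0,0): code 0100 → (0.357,1.000)–(1.000,0.311)
cell (0,1): code 1100 → (0.505,2.000)–(0.357,1.000)
cell (0,2): code 1000 → (1.000,2.519)–(0.505,2.000)
cell (1,0): code 0110 → (1.000,0.311)–(2.000,0.294)
cell (1,2): code 1001 → (2.000,2.938)–(1.000,2.519)
cell (2,0): code 0110 → (2.000,0.294)–(3.000,0.878)
cell (2,2): code 1101 → (2.147,3.000)–(2.000,2.938)
cell (2,3): code 1000 → (3.000,3.721)–(2.147,3.000)
cell (3,0): code 0010 → (3.000,0.878)–(3.367,1.000)
cell (3,1): code 0111 → (3.367,1.000)–(4.000,1.279)
cell (3,3): code 1101 → (3.292,4.000)–(3.000,3.721)
cell (3,4): code 1000 → (4.000,4.431)–(3.292,4.000)
cell (4,1): code 0110 → (4.000,1.279)–(5.000,1.475)
cell (4,4): code 1001 → (5.000,4.391)–(4.000,4.431)
cell (5,1): code 0010 → (5.000,1.475)–(5.669,2.000)
cell (5,2): code 0111 → (5.669,2.000)–(6.000,2.886)
cell (5,3): code 1011 → (6.000,3.090)–(5.544,4.000)
cell (5,4): code 0001 → (5.544,4.000)–(5.000,4.391)
cell (6,2): code 0010 → (6.000,2.886)–(6.030,3.000)
cell (6,3): code 0001 → (6.030,3.000)–(6.000,3.090)
total: 20 segments, chained into 1 closed loop(s), length Σ = 15.217640

segments=20 loops=1 length=15.218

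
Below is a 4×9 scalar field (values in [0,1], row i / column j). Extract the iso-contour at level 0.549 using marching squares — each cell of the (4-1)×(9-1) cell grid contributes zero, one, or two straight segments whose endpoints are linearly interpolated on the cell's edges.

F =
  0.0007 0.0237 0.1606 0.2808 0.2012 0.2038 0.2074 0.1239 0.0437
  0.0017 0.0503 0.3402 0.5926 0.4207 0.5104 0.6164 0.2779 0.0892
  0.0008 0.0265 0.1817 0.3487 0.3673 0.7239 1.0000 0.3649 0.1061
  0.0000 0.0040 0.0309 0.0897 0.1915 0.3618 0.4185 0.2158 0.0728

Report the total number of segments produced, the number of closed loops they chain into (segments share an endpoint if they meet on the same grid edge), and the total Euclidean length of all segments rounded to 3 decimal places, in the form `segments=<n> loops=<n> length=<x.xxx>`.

cell (0,2): code 0100 → (0.860,3.000)–(1.000,2.827)
cell (0,3): code 1000 → (1.000,3.254)–(0.860,3.000)
cell (0,5): code 0100 → (0.835,6.000)–(1.000,5.364)
cell (0,6): code 1000 → (1.000,6.199)–(0.835,6.000)
cell (1,2): code 0010 → (1.000,2.827)–(1.179,3.000)
cell (1,3): code 0001 → (1.179,3.000)–(1.000,3.254)
cell (1,4): code 0100 → (1.181,5.000)–(2.000,4.510)
cell (1,5): code 1110 → (1.000,5.364)–(1.181,5.000)
cell (1,6): code 1001 → (2.000,6.710)–(1.000,6.199)
cell (2,4): code 0010 → (2.000,4.510)–(2.483,5.000)
cell (2,5): code 0011 → (2.483,5.000)–(2.776,6.000)
cell (2,6): code 0001 → (2.776,6.000)–(2.000,6.710)
total: 12 segments, chained into 2 closed loop(s), length Σ = 7.252314

segments=12 loops=2 length=7.252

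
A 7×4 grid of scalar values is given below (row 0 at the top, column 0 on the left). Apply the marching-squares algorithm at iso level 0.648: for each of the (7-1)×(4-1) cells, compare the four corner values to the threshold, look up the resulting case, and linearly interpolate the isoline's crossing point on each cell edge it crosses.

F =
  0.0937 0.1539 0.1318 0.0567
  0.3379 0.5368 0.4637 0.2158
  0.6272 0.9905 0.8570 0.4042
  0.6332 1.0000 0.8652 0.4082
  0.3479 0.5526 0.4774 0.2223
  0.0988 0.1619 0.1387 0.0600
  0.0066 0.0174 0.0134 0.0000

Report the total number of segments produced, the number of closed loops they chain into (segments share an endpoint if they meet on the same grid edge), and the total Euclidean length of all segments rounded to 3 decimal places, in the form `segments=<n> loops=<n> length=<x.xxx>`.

cell (1,0): code 0100 → (1.245,1.000)–(2.000,0.057)
cell (1,1): code 1100 → (1.469,2.000)–(1.245,1.000)
cell (1,2): code 1000 → (2.000,2.462)–(1.469,2.000)
cell (2,0): code 0110 → (2.000,0.057)–(3.000,0.040)
cell (2,2): code 1001 → (3.000,2.475)–(2.000,2.462)
cell (3,0): code 0010 → (3.000,0.040)–(3.787,1.000)
cell (3,1): code 0011 → (3.787,1.000)–(3.560,2.000)
cell (3,2): code 0001 → (3.560,2.000)–(3.000,2.475)
total: 8 segments, chained into 1 closed loop(s), length Σ = 7.937400

segments=8 loops=1 length=7.937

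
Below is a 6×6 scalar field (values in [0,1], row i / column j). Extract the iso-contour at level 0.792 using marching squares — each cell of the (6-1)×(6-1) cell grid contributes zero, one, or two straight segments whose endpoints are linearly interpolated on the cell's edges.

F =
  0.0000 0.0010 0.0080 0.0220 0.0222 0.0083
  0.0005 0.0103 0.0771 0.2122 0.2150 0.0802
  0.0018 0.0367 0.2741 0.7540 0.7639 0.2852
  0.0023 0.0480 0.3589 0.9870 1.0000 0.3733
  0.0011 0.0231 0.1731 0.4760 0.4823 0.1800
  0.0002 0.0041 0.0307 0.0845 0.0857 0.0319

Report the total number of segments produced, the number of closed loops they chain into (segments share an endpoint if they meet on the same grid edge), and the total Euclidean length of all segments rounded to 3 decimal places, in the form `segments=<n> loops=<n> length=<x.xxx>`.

segments=6 loops=1 length=4.848

cell (2,2): code 0100 → (2.163,3.000)–(3.000,2.690)
cell (2,3): code 1100 → (2.119,4.000)–(2.163,3.000)
cell (2,4): code 1000 → (3.000,4.332)–(2.119,4.000)
cell (3,2): code 0010 → (3.000,2.690)–(3.382,3.000)
cell (3,3): code 0011 → (3.382,3.000)–(3.402,4.000)
cell (3,4): code 0001 → (3.402,4.000)–(3.000,4.332)
total: 6 segments, chained into 1 closed loop(s), length Σ = 4.848317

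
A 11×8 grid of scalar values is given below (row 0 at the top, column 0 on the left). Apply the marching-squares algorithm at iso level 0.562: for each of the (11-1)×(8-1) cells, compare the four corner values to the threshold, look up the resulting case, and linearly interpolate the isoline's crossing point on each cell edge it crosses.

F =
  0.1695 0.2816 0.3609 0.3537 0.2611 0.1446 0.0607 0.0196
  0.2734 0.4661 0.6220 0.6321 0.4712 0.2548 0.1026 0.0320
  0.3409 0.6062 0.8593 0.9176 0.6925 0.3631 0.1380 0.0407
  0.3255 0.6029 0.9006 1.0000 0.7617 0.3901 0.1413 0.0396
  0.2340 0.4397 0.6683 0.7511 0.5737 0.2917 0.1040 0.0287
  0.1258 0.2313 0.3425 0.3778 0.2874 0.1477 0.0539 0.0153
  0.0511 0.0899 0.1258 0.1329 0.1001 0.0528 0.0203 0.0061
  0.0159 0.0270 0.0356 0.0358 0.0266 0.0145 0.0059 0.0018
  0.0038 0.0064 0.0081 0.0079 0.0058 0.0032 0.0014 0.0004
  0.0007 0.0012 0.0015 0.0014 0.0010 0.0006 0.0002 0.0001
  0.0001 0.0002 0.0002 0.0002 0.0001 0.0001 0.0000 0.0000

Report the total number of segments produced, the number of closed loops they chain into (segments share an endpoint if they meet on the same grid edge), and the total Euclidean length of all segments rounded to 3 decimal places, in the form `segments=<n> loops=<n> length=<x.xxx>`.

cell (0,1): code 0100 → (0.770,2.000)–(1.000,1.615)
cell (0,2): code 1100 → (0.748,3.000)–(0.770,2.000)
cell (0,3): code 1000 → (1.000,3.436)–(0.748,3.000)
cell (1,0): code 0100 → (1.685,1.000)–(2.000,0.833)
cell (1,1): code 1110 → (1.000,1.615)–(1.685,1.000)
cell (1,3): code 1101 → (1.410,4.000)–(1.000,3.436)
cell (1,4): code 1000 → (2.000,4.396)–(1.410,4.000)
cell (2,0): code 0110 → (2.000,0.833)–(3.000,0.853)
cell (2,4): code 1001 → (3.000,4.537)–(2.000,4.396)
cell (3,0): code 0010 → (3.000,0.853)–(3.251,1.000)
cell (3,1): code 0111 → (3.251,1.000)–(4.000,1.535)
cell (3,4): code 1001 → (4.000,4.041)–(3.000,4.537)
cell (4,1): code 0010 → (4.000,1.535)–(4.326,2.000)
cell (4,2): code 0011 → (4.326,2.000)–(4.507,3.000)
cell (4,3): code 0011 → (4.507,3.000)–(4.041,4.000)
cell (4,4): code 0001 → (4.041,4.000)–(4.000,4.041)
total: 16 segments, chained into 1 closed loop(s), length Σ = 11.720288

segments=16 loops=1 length=11.720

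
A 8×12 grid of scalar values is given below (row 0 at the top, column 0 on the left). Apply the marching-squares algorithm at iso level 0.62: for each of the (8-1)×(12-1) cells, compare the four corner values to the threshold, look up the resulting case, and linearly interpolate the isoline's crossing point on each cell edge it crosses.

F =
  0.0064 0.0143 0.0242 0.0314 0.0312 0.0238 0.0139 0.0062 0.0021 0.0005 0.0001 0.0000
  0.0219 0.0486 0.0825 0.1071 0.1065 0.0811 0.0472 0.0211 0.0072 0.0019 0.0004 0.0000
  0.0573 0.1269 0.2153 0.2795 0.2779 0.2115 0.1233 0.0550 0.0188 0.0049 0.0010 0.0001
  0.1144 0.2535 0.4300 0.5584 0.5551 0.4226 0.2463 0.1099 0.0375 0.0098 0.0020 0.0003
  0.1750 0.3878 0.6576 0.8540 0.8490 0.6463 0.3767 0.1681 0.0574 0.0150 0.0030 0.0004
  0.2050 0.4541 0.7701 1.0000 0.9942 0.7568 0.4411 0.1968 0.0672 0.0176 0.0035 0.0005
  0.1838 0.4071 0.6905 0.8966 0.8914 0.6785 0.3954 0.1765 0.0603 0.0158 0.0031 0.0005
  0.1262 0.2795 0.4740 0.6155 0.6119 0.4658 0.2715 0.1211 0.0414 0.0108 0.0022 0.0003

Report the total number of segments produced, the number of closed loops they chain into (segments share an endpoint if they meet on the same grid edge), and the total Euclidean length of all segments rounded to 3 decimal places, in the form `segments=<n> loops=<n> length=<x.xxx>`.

segments=14 loops=1 length=12.078

cell (3,1): code 0100 → (3.835,2.000)–(4.000,1.861)
cell (3,2): code 1100 → (3.208,3.000)–(3.835,2.000)
cell (3,3): code 1100 → (3.221,4.000)–(3.208,3.000)
cell (3,4): code 1100 → (3.882,5.000)–(3.221,4.000)
cell (3,5): code 1000 → (4.000,5.098)–(3.882,5.000)
cell (4,1): code 0110 → (4.000,1.861)–(5.000,1.525)
cell (4,5): code 1001 → (5.000,5.433)–(4.000,5.098)
cell (5,1): code 0110 → (5.000,1.525)–(6.000,1.751)
cell (5,5): code 1001 → (6.000,5.207)–(5.000,5.433)
cell (6,1): code 0010 → (6.000,1.751)–(6.326,2.000)
cell (6,2): code 0011 → (6.326,2.000)–(6.984,3.000)
cell (6,3): code 0011 → (6.984,3.000)–(6.971,4.000)
cell (6,4): code 0011 → (6.971,4.000)–(6.275,5.000)
cell (6,5): code 0001 → (6.275,5.000)–(6.000,5.207)
total: 14 segments, chained into 1 closed loop(s), length Σ = 12.077857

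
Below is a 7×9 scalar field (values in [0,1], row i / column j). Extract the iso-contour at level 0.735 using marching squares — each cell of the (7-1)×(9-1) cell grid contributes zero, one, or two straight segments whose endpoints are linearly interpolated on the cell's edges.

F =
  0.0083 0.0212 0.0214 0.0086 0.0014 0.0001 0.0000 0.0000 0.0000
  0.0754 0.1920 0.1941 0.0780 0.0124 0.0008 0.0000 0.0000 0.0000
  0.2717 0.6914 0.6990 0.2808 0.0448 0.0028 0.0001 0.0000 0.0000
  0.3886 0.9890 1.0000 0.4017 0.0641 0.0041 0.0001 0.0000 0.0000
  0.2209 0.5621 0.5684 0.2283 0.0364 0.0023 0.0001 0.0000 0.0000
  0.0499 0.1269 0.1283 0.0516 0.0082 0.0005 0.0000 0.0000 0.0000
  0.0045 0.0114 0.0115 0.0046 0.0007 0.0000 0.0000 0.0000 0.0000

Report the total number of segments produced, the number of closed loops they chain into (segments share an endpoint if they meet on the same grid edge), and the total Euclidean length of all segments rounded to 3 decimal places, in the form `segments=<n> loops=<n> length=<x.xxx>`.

cell (2,0): code 0100 → (2.147,1.000)–(3.000,0.577)
cell (2,1): code 1100 → (2.120,2.000)–(2.147,1.000)
cell (2,2): code 1000 → (3.000,2.443)–(2.120,2.000)
cell (3,0): code 0010 → (3.000,0.577)–(3.595,1.000)
cell (3,1): code 0011 → (3.595,1.000)–(3.614,2.000)
cell (3,2): code 0001 → (3.614,2.000)–(3.000,2.443)
total: 6 segments, chained into 1 closed loop(s), length Σ = 5.425803

segments=6 loops=1 length=5.426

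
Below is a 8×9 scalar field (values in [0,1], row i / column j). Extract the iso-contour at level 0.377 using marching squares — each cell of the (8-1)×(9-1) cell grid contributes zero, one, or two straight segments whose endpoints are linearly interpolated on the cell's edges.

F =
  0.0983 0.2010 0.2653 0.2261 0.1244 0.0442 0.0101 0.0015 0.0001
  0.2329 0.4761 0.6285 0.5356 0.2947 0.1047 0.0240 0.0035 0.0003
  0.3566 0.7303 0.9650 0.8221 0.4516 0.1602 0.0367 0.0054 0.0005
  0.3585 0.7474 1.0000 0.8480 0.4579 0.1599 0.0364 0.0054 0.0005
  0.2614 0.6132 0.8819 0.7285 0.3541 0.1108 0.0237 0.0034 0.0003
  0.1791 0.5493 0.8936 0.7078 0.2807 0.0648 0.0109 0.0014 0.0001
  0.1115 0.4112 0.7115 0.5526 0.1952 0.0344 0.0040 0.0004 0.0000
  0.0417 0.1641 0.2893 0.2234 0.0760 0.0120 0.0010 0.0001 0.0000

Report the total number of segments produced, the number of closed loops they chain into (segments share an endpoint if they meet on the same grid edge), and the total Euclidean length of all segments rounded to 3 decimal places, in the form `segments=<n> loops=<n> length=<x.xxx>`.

cell (0,0): code 0100 → (0.640,1.000)–(1.000,0.593)
cell (0,1): code 1100 → (0.308,2.000)–(0.640,1.000)
cell (0,2): code 1100 → (0.488,3.000)–(0.308,2.000)
cell (0,3): code 1000 → (1.000,3.658)–(0.488,3.000)
cell (1,0): code 0110 → (1.000,0.593)–(2.000,0.055)
cell (1,3): code 1101 → (1.525,4.000)–(1.000,3.658)
cell (1,4): code 1000 → (2.000,4.256)–(1.525,4.000)
cell (2,0): code 0110 → (2.000,0.055)–(3.000,0.048)
cell (2,4): code 1001 → (3.000,4.271)–(2.000,4.256)
cell (3,0): code 0110 → (3.000,0.048)–(4.000,0.329)
cell (3,3): code 1011 → (4.000,3.939)–(3.779,4.000)
cell (3,4): code 0001 → (3.779,4.000)–(3.000,4.271)
cell (4,0): code 0110 → (4.000,0.329)–(5.000,0.535)
cell (4,3): code 1001 → (5.000,3.775)–(4.000,3.939)
cell (5,0): code 0110 → (5.000,0.535)–(6.000,0.886)
cell (5,3): code 1001 → (6.000,3.491)–(5.000,3.775)
cell (6,0): code 0010 → (6.000,0.886)–(6.138,1.000)
cell (6,1): code 0011 → (6.138,1.000)–(6.792,2.000)
cell (6,2): code 0011 → (6.792,2.000)–(6.533,3.000)
cell (6,3): code 0001 → (6.533,3.000)–(6.000,3.491)
total: 20 segments, chained into 1 closed loop(s), length Σ = 17.108611

segments=20 loops=1 length=17.109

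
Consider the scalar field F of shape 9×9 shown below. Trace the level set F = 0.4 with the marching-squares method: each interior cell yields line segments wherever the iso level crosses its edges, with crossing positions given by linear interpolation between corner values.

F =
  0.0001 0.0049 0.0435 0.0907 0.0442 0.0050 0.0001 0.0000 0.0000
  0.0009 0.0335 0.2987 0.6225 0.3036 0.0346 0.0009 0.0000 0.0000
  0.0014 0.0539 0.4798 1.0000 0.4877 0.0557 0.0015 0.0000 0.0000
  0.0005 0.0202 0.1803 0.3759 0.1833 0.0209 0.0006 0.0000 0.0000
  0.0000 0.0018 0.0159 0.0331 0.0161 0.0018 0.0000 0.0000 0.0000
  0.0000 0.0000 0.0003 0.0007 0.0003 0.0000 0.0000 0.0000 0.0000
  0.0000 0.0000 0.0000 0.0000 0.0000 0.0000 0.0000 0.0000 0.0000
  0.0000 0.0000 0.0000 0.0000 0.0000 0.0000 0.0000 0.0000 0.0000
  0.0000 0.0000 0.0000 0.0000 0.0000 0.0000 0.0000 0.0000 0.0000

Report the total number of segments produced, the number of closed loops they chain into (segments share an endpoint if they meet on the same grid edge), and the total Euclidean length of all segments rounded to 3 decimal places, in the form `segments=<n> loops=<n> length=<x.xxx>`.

cell (0,2): code 0100 → (0.582,3.000)–(1.000,2.313)
cell (0,3): code 1000 → (1.000,3.698)–(0.582,3.000)
cell (1,1): code 0100 → (1.559,2.000)–(2.000,1.813)
cell (1,2): code 1110 → (1.000,2.313)–(1.559,2.000)
cell (1,3): code 1101 → (1.524,4.000)–(1.000,3.698)
cell (1,4): code 1000 → (2.000,4.203)–(1.524,4.000)
cell (2,1): code 0010 → (2.000,1.813)–(2.266,2.000)
cell (2,2): code 0011 → (2.266,2.000)–(2.961,3.000)
cell (2,3): code 0011 → (2.961,3.000)–(2.288,4.000)
cell (2,4): code 0001 → (2.288,4.000)–(2.000,4.203)
total: 10 segments, chained into 1 closed loop(s), length Σ = 6.961684

segments=10 loops=1 length=6.962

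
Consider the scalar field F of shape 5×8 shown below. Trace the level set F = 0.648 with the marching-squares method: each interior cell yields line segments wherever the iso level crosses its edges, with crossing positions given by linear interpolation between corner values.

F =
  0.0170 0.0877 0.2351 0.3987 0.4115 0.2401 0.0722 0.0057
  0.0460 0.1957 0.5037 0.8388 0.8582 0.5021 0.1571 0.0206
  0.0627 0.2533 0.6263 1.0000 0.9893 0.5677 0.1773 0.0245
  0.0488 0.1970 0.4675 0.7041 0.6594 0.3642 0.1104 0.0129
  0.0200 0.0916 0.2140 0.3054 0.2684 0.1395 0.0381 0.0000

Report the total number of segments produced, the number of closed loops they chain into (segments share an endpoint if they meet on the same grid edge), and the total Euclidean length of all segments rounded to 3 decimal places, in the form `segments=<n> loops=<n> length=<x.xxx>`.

segments=10 loops=1 length=8.379

cell (0,2): code 0100 → (0.566,3.000)–(1.000,2.431)
cell (0,3): code 1100 → (0.529,4.000)–(0.566,3.000)
cell (0,4): code 1000 → (1.000,4.590)–(0.529,4.000)
cell (1,2): code 0110 → (1.000,2.431)–(2.000,2.058)
cell (1,4): code 1001 → (2.000,4.810)–(1.000,4.590)
cell (2,2): code 0110 → (2.000,2.058)–(3.000,2.763)
cell (2,4): code 1001 → (3.000,4.039)–(2.000,4.810)
cell (3,2): code 0010 → (3.000,2.763)–(3.141,3.000)
cell (3,3): code 0011 → (3.141,3.000)–(3.029,4.000)
cell (3,4): code 0001 → (3.029,4.000)–(3.000,4.039)
total: 10 segments, chained into 1 closed loop(s), length Σ = 8.378517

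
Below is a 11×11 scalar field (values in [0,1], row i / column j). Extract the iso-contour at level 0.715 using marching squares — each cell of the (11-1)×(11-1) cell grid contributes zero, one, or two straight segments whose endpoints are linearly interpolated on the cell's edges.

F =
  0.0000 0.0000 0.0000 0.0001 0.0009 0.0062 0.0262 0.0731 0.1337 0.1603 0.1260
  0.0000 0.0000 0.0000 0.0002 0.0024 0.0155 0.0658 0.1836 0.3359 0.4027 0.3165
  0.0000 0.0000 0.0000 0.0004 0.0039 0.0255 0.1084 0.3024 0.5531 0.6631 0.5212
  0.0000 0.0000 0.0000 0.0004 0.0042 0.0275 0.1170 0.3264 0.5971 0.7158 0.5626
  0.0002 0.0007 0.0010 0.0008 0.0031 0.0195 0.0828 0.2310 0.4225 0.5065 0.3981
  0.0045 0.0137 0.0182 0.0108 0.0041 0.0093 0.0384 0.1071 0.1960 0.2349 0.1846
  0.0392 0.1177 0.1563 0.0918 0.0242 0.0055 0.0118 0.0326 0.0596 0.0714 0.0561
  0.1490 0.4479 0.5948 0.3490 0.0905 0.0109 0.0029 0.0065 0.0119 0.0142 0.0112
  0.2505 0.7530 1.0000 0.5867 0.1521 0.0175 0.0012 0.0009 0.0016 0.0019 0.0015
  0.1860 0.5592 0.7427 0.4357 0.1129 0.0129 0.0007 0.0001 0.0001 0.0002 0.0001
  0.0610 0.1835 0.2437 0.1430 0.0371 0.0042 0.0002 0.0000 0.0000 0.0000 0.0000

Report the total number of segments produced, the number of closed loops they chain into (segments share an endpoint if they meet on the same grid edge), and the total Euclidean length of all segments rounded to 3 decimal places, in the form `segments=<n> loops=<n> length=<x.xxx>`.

segments=12 loops=2 length=5.145

cell (2,8): code 0100 → (2.985,9.000)–(3.000,8.993)
cell (2,9): code 1000 → (3.000,9.005)–(2.985,9.000)
cell (3,8): code 0010 → (3.000,8.993)–(3.004,9.000)
cell (3,9): code 0001 → (3.004,9.000)–(3.000,9.005)
cell (7,0): code 0100 → (7.875,1.000)–(8.000,0.924)
cell (7,1): code 1100 → (7.297,2.000)–(7.875,1.000)
cell (7,2): code 1000 → (8.000,2.690)–(7.297,2.000)
cell (8,0): code 0010 → (8.000,0.924)–(8.196,1.000)
cell (8,1): code 0111 → (8.196,1.000)–(9.000,1.849)
cell (8,2): code 1001 → (9.000,2.090)–(8.000,2.690)
cell (9,1): code 0010 → (9.000,1.849)–(9.056,2.000)
cell (9,2): code 0001 → (9.056,2.000)–(9.000,2.090)
total: 12 segments, chained into 2 closed loop(s), length Σ = 5.145060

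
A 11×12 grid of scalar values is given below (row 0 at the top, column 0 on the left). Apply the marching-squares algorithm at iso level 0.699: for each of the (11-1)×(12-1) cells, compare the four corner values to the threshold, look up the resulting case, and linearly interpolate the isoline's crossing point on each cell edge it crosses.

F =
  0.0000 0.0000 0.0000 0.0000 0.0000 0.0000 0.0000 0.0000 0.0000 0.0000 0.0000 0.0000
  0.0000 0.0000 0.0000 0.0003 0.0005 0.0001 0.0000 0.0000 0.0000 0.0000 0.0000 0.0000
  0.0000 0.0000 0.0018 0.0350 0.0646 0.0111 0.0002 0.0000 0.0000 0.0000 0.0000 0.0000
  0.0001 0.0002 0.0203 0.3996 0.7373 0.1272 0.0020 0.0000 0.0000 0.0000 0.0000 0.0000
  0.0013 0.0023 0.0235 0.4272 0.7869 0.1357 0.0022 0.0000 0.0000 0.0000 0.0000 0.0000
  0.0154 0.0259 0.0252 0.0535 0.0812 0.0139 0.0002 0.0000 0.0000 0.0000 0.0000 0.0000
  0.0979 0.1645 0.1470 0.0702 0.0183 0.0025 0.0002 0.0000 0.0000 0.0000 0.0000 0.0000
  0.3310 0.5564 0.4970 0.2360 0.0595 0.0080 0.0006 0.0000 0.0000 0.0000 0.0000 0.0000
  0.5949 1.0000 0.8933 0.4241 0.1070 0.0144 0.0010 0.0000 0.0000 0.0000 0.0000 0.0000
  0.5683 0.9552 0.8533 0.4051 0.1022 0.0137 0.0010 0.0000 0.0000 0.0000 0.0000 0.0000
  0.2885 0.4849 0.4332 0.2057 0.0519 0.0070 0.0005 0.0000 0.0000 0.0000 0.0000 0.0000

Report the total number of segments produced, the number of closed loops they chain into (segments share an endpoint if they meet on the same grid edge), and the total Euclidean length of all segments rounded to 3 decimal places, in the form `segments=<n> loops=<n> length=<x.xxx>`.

segments=14 loops=2 length=9.729

cell (2,3): code 0100 → (2.943,4.000)–(3.000,3.887)
cell (2,4): code 1000 → (3.000,4.063)–(2.943,4.000)
cell (3,3): code 0110 → (3.000,3.887)–(4.000,3.756)
cell (3,4): code 1001 → (4.000,4.135)–(3.000,4.063)
cell (4,3): code 0010 → (4.000,3.756)–(4.125,4.000)
cell (4,4): code 0001 → (4.125,4.000)–(4.000,4.135)
cell (7,0): code 0100 → (7.321,1.000)–(8.000,0.257)
cell (7,1): code 1100 → (7.510,2.000)–(7.321,1.000)
cell (7,2): code 1000 → (8.000,2.414)–(7.510,2.000)
cell (8,0): code 0110 → (8.000,0.257)–(9.000,0.338)
cell (8,2): code 1001 → (9.000,2.344)–(8.000,2.414)
cell (9,0): code 0010 → (9.000,0.338)–(9.545,1.000)
cell (9,1): code 0011 → (9.545,1.000)–(9.367,2.000)
cell (9,2): code 0001 → (9.367,2.000)–(9.000,2.344)
total: 14 segments, chained into 2 closed loop(s), length Σ = 9.728517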